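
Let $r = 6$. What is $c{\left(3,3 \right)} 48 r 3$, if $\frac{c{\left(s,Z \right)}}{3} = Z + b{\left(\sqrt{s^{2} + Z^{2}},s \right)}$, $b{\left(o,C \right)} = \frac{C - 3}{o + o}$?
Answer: $7776$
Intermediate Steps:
$b{\left(o,C \right)} = \frac{-3 + C}{2 o}$
$c{\left(s,Z \right)} = 3 Z + \frac{3 \left(-3 + s\right)}{2 \sqrt{Z^{2} + s^{2}}}$ ($c{\left(s,Z \right)} = 3 \left(Z + \frac{-3 + s}{2 \sqrt{s^{2} + Z^{2}}}\right) = 3 \left(Z + \frac{-3 + s}{2 \sqrt{Z^{2} + s^{2}}}\right) = 3 Z + \frac{3 \left(-3 + s\right)}{2 \sqrt{Z^{2} + s^{2}}}$)
$c{\left(3,3 \right)} 48 r 3 = \frac{3 \left(-3 + 3 + 2 \cdot 3 \sqrt{3^{2} + 3^{2}}\right)}{2 \sqrt{3^{2} + 3^{2}}} \cdot 48 \cdot 6 \cdot 3 = \frac{3 \left(-3 + 3 + 2 \cdot 3 \sqrt{9 + 9}\right)}{2 \sqrt{9 + 9}} \cdot 288 \cdot 3 = \frac{3 \left(-3 + 3 + 2 \cdot 3 \sqrt{18}\right)}{2 \cdot 3 \sqrt{2}} \cdot 288 \cdot 3 = \frac{3 \frac{\sqrt{2}}{6} \left(-3 + 3 + 2 \cdot 3 \cdot 3 \sqrt{2}\right)}{2} \cdot 288 \cdot 3 = \frac{3 \frac{\sqrt{2}}{6} \left(-3 + 3 + 18 \sqrt{2}\right)}{2} \cdot 288 \cdot 3 = \frac{3 \frac{\sqrt{2}}{6} \cdot 18 \sqrt{2}}{2} \cdot 288 \cdot 3 = 9 \cdot 288 \cdot 3 = 2592 \cdot 3 = 7776$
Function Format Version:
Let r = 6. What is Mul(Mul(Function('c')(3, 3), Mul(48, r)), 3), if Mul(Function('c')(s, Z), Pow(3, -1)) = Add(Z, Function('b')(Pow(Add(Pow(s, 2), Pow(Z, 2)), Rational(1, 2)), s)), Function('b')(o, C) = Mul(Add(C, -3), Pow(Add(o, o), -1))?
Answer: 7776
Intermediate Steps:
Function('b')(o, C) = Mul(Rational(1, 2), Pow(o, -1), Add(-3, C)) (Function('b')(o, C) = Mul(Add(-3, C), Pow(Mul(2, o), -1)) = Mul(Add(-3, C), Mul(Rational(1, 2), Pow(o, -1))) = Mul(Rational(1, 2), Pow(o, -1), Add(-3, C)))
Function('c')(s, Z) = Add(Mul(3, Z), Mul(Rational(3, 2), Pow(Add(Pow(Z, 2), Pow(s, 2)), Rational(-1, 2)), Add(-3, s))) (Function('c')(s, Z) = Mul(3, Add(Z, Mul(Rational(1, 2), Pow(Pow(Add(Pow(s, 2), Pow(Z, 2)), Rational(1, 2)), -1), Add(-3, s)))) = Mul(3, Add(Z, Mul(Rational(1, 2), Pow(Pow(Add(Pow(Z, 2), Pow(s, 2)), Rational(1, 2)), -1), Add(-3, s)))) = Mul(3, Add(Z, Mul(Rational(1, 2), Pow(Add(Pow(Z, 2), Pow(s, 2)), Rational(-1, 2)), Add(-3, s)))) = Add(Mul(3, Z), Mul(Rational(3, 2), Pow(Add(Pow(Z, 2), Pow(s, 2)), Rational(-1, 2)), Add(-3, s))))
Mul(Mul(Function('c')(3, 3), Mul(48, r)), 3) = Mul(Mul(Mul(Rational(3, 2), Pow(Add(Pow(3, 2), Pow(3, 2)), Rational(-1, 2)), Add(-3, 3, Mul(2, 3, Pow(Add(Pow(3, 2), Pow(3, 2)), Rational(1, 2))))), Mul(48, 6)), 3) = Mul(Mul(Mul(Rational(3, 2), Pow(Add(9, 9), Rational(-1, 2)), Add(-3, 3, Mul(2, 3, Pow(Add(9, 9), Rational(1, 2))))), 288), 3) = Mul(Mul(Mul(Rational(3, 2), Pow(18, Rational(-1, 2)), Add(-3, 3, Mul(2, 3, Pow(18, Rational(1, 2))))), 288), 3) = Mul(Mul(Mul(Rational(3, 2), Mul(Rational(1, 6), Pow(2, Rational(1, 2))), Add(-3, 3, Mul(2, 3, Mul(3, Pow(2, Rational(1, 2)))))), 288), 3) = Mul(Mul(Mul(Rational(3, 2), Mul(Rational(1, 6), Pow(2, Rational(1, 2))), Add(-3, 3, Mul(18, Pow(2, Rational(1, 2))))), 288), 3) = Mul(Mul(Mul(Rational(3, 2), Mul(Rational(1, 6), Pow(2, Rational(1, 2))), Mul(18, Pow(2, Rational(1, 2)))), 288), 3) = Mul(Mul(9, 288), 3) = Mul(2592, 3) = 7776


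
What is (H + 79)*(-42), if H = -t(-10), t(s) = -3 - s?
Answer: -3024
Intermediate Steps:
H = -7 (H = -(-3 - 1*(-10)) = -(-3 + 10) = -1*7 = -7)
(H + 79)*(-42) = (-7 + 79)*(-42) = 72*(-42) = -3024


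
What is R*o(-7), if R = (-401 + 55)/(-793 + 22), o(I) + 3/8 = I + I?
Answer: -19895/3084 ≈ -6.4510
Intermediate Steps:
o(I) = -3/8 + 2*I (o(I) = -3/8 + (I + I) = -3/8 + 2*I)
R = 346/771 (R = -346/(-771) = -346*(-1/771) = 346/771 ≈ 0.44877)
R*o(-7) = 346*(-3/8 + 2*(-7))/771 = 346*(-3/8 - 14)/771 = (346/771)*(-115/8) = -19895/3084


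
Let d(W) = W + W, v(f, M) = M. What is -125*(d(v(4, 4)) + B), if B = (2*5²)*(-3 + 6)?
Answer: -19750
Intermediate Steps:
B = 150 (B = (2*25)*3 = 50*3 = 150)
d(W) = 2*W
-125*(d(v(4, 4)) + B) = -125*(2*4 + 150) = -125*(8 + 150) = -125*158 = -19750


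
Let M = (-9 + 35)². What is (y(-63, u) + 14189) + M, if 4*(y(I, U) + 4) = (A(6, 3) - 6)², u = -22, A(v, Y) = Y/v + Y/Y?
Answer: 237857/16 ≈ 14866.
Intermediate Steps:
A(v, Y) = 1 + Y/v (A(v, Y) = Y/v + 1 = 1 + Y/v)
M = 676 (M = 26² = 676)
y(I, U) = 17/16 (y(I, U) = -4 + ((3 + 6)/6 - 6)²/4 = -4 + ((⅙)*9 - 6)²/4 = -4 + (3/2 - 6)²/4 = -4 + (-9/2)²/4 = -4 + (¼)*(81/4) = -4 + 81/16 = 17/16)
(y(-63, u) + 14189) + M = (17/16 + 14189) + 676 = 227041/16 + 676 = 237857/16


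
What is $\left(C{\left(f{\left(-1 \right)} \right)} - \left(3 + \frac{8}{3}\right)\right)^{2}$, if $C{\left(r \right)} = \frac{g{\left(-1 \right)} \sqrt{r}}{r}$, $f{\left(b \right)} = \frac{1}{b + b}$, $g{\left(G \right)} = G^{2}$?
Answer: $\frac{271}{9} + \frac{34 i \sqrt{2}}{3} \approx 30.111 + 16.028 i$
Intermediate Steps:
$f{\left(b \right)} = \frac{1}{2 b}$
$C{\left(r \right)} = \frac{1}{\sqrt{r}}$ ($C{\left(r \right)} = \frac{\left(-1\right)^{2} \sqrt{r}}{r} = \frac{1 \sqrt{r}}{r} = \frac{\sqrt{r}}{r} = \frac{1}{\sqrt{r}}$)
$\left(C{\left(f{\left(-1 \right)} \right)} - \left(3 + \frac{8}{3}\right)\right)^{2} = \left(\frac{1}{\sqrt{\frac{1}{2 \left(-1\right)}}} - \left(3 + \frac{8}{3}\right)\right)^{2} = \left(\frac{1}{\sqrt{\frac{1}{2} \left(-1\right)}} - \frac{17}{3}\right)^{2} = \left(\frac{1}{\sqrt{- \frac{1}{2}}} - \frac{17}{3}\right)^{2} = \left(- i \sqrt{2} - \frac{17}{3}\right)^{2} = \left(- \frac{17}{3} - i \sqrt{2}\right)^{2}$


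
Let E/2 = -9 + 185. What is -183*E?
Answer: -64416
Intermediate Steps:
E = 352 (E = 2*(-9 + 185) = 2*176 = 352)
-183*E = -183*352 = -64416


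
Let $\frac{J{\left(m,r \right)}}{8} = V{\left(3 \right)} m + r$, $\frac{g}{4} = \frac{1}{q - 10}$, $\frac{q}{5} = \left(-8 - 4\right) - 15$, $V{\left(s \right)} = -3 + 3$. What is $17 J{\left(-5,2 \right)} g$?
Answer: $- \frac{1088}{145} \approx -7.5034$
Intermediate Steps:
$V{\left(s \right)} = 0$
$q = -135$ ($q = 5 \left(\left(-8 - 4\right) - 15\right) = 5 \left(-12 - 15\right) = 5 \left(-27\right) = -135$)
$g = - \frac{4}{145}$ ($g = \frac{4}{-135 - 10} = \frac{4}{-145} = 4 \left(- \frac{1}{145}\right) = - \frac{4}{145} \approx -0.027586$)
$J{\left(m,r \right)} = 8 r$ ($J{\left(m,r \right)} = 8 \left(0 m + r\right) = 8 \left(0 + r\right) = 8 r$)
$17 J{\left(-5,2 \right)} g = 17 \cdot 8 \cdot 2 \left(- \frac{4}{145}\right) = 17 \cdot 16 \left(- \frac{4}{145}\right) = 272 \left(- \frac{4}{145}\right) = - \frac{1088}{145}$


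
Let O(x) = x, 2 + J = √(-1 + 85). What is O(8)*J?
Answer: -16 + 16*√21 ≈ 57.321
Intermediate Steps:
J = -2 + 2*√21 (J = -2 + √(-1 + 85) = -2 + √84 = -2 + 2*√21 ≈ 7.1652)
O(8)*J = 8*(-2 + 2*√21) = -16 + 16*√21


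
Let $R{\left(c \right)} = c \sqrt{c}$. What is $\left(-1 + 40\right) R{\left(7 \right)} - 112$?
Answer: $-112 + 273 \sqrt{7} \approx 610.29$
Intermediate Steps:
$R{\left(c \right)} = c^{\frac{3}{2}}$
$\left(-1 + 40\right) R{\left(7 \right)} - 112 = \left(-1 + 40\right) 7^{\frac{3}{2}} - 112 = 39 \cdot 7 \sqrt{7} - 112 = 273 \sqrt{7} - 112 = -112 + 273 \sqrt{7}$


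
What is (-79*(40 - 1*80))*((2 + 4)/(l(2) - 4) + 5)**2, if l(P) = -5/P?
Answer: 8876440/169 ≈ 52523.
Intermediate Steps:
(-79*(40 - 1*80))*((2 + 4)/(l(2) - 4) + 5)**2 = (-79*(40 - 1*80))*((2 + 4)/(-5/2 - 4) + 5)**2 = (-79*(40 - 80))*(6/(-5*1/2 - 4) + 5)**2 = (-79*(-40))*(6/(-5/2 - 4) + 5)**2 = 3160*(6/(-13/2) + 5)**2 = 3160*(6*(-2/13) + 5)**2 = 3160*(-12/13 + 5)**2 = 3160*(53/13)**2 = 3160*(2809/169) = 8876440/169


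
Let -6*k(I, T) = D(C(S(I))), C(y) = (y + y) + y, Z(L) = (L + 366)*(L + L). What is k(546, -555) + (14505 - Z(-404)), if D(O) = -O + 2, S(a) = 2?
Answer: -48595/3 ≈ -16198.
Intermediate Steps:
Z(L) = 2*L*(366 + L) (Z(L) = (366 + L)*(2*L) = 2*L*(366 + L))
C(y) = 3*y (C(y) = 2*y + y = 3*y)
D(O) = 2 - O
k(I, T) = ⅔ (k(I, T) = -(2 - 3*2)/6 = -(2 - 1*6)/6 = -(2 - 6)/6 = -⅙*(-4) = ⅔)
k(546, -555) + (14505 - Z(-404)) = ⅔ + (14505 - 2*(-404)*(366 - 404)) = ⅔ + (14505 - 2*(-404)*(-38)) = ⅔ + (14505 - 1*30704) = ⅔ + (14505 - 30704) = ⅔ - 16199 = -48595/3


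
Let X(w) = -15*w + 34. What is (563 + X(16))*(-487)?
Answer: -173859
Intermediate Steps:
X(w) = 34 - 15*w
(563 + X(16))*(-487) = (563 + (34 - 15*16))*(-487) = (563 + (34 - 240))*(-487) = (563 - 206)*(-487) = 357*(-487) = -173859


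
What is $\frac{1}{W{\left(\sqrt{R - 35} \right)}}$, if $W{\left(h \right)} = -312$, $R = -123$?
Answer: $- \frac{1}{312} \approx -0.0032051$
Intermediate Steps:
$\frac{1}{W{\left(\sqrt{R - 35} \right)}} = \frac{1}{-312} = - \frac{1}{312}$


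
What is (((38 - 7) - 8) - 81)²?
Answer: 3364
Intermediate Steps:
(((38 - 7) - 8) - 81)² = ((31 - 8) - 81)² = (23 - 81)² = (-58)² = 3364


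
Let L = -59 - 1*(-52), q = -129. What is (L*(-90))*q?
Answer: -81270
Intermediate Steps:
L = -7 (L = -59 + 52 = -7)
(L*(-90))*q = -7*(-90)*(-129) = 630*(-129) = -81270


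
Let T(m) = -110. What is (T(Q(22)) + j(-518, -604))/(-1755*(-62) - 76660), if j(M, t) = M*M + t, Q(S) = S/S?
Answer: 26761/3215 ≈ 8.3238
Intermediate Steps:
Q(S) = 1
j(M, t) = t + M² (j(M, t) = M² + t = t + M²)
(T(Q(22)) + j(-518, -604))/(-1755*(-62) - 76660) = (-110 + (-604 + (-518)²))/(-1755*(-62) - 76660) = (-110 + (-604 + 268324))/(108810 - 76660) = (-110 + 267720)/32150 = 267610*(1/32150) = 26761/3215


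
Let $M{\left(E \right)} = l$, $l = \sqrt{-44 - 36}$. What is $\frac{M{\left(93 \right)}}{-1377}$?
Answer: $- \frac{4 i \sqrt{5}}{1377} \approx - 0.0064955 i$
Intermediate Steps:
$l = 4 i \sqrt{5}$ ($l = \sqrt{-80} = 4 i \sqrt{5} \approx 8.9443 i$)
$M{\left(E \right)} = 4 i \sqrt{5}$
$\frac{M{\left(93 \right)}}{-1377} = \frac{4 i \sqrt{5}}{-1377} = 4 i \sqrt{5} \left(- \frac{1}{1377}\right) = - \frac{4 i \sqrt{5}}{1377}$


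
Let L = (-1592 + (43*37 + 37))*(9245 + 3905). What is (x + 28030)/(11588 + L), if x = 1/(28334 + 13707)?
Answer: 1178409231/20389380508 ≈ 0.057795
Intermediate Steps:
x = 1/42041 ≈ 2.3786e-5
L = 473400 (L = (-1592 + (1591 + 37))*13150 = (-1592 + 1628)*13150 = 36*13150 = 473400)
(x + 28030)/(11588 + L) = (1/42041 + 28030)/(11588 + 473400) = (1178409231/42041)/484988 = (1178409231/42041)*(1/484988) = 1178409231/20389380508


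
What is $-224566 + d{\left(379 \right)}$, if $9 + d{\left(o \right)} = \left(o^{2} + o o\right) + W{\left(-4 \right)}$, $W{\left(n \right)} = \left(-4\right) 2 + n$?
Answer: $62695$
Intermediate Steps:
$W{\left(n \right)} = -8 + n$
$d{\left(o \right)} = -21 + 2 o^{2}$ ($d{\left(o \right)} = -9 - \left(12 - o^{2} - o o\right) = -9 + \left(\left(o^{2} + o^{2}\right) - 12\right) = -9 + \left(2 o^{2} - 12\right) = -9 + \left(-12 + 2 o^{2}\right) = -21 + 2 o^{2}$)
$-224566 + d{\left(379 \right)} = -224566 - \left(21 - 2 \cdot 379^{2}\right) = -224566 + \left(-21 + 2 \cdot 143641\right) = -224566 + \left(-21 + 287282\right) = -224566 + 287261 = 62695$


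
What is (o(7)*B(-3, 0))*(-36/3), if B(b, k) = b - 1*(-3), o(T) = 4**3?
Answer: 0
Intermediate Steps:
o(T) = 64
B(b, k) = 3 + b (B(b, k) = b + 3 = 3 + b)
(o(7)*B(-3, 0))*(-36/3) = (64*(3 - 3))*(-36/3) = (64*0)*(-36*1/3) = 0*(-12) = 0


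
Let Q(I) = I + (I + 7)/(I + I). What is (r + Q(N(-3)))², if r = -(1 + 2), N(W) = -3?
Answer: 400/9 ≈ 44.444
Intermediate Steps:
r = -3 (r = -1*3 = -3)
Q(I) = I + (7 + I)/(2*I) (Q(I) = I + (7 + I)/((2*I)) = I + (7 + I)*(1/(2*I)) = I + (7 + I)/(2*I))
(r + Q(N(-3)))² = (-3 + (½ - 3 + (7/2)/(-3)))² = (-3 + (½ - 3 + (7/2)*(-⅓)))² = (-3 + (½ - 3 - 7/6))² = (-3 - 11/3)² = (-20/3)² = 400/9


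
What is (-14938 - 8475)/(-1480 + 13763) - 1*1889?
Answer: -23226000/12283 ≈ -1890.9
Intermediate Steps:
(-14938 - 8475)/(-1480 + 13763) - 1*1889 = -23413/12283 - 1889 = -23226000/12283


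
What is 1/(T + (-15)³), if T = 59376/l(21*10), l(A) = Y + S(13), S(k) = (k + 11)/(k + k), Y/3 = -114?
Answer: -739/2622773 ≈ -0.00028176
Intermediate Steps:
Y = -342 (Y = 3*(-114) = -342)
S(k) = (11 + k)/(2*k) (S(k) = (11 + k)/((2*k)) = (11 + k)*(1/(2*k)) = (11 + k)/(2*k))
l(A) = -4434/13 (l(A) = -342 + (½)*(11 + 13)/13 = -342 + (½)*(1/13)*24 = -342 + 12/13 = -4434/13)
T = -128648/739 (T = 59376/(-4434/13) = 59376*(-13/4434) = -128648/739 ≈ -174.08)
1/(T + (-15)³) = 1/(-128648/739 + (-15)³) = 1/(-128648/739 - 3375) = 1/(-2622773/739) = -739/2622773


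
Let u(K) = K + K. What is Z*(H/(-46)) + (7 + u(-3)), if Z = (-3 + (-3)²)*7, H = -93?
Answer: 1976/23 ≈ 85.913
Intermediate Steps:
u(K) = 2*K
Z = 42 (Z = (-3 + 9)*7 = 6*7 = 42)
Z*(H/(-46)) + (7 + u(-3)) = 42*(-93/(-46)) + (7 + 2*(-3)) = 42*(-93*(-1/46)) + (7 - 6) = 42*(93/46) + 1 = 1953/23 + 1 = 1976/23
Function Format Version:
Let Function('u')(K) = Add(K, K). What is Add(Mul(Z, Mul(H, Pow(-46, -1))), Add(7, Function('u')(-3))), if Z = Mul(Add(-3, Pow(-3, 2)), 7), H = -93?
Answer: Rational(1976, 23) ≈ 85.913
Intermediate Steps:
Function('u')(K) = Mul(2, K)
Z = 42 (Z = Mul(Add(-3, 9), 7) = Mul(6, 7) = 42)
Add(Mul(Z, Mul(H, Pow(-46, -1))), Add(7, Function('u')(-3))) = Add(Mul(42, Mul(-93, Pow(-46, -1))), Add(7, Mul(2, -3))) = Add(Mul(42, Mul(-93, Rational(-1, 46))), Add(7, -6)) = Add(Mul(42, Rational(93, 46)), 1) = Add(Rational(1953, 23), 1) = Rational(1976, 23)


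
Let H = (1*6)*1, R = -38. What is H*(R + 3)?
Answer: -210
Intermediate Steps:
H = 6 (H = 6*1 = 6)
H*(R + 3) = 6*(-38 + 3) = 6*(-35) = -210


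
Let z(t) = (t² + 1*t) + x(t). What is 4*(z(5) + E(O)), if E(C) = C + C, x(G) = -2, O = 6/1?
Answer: 160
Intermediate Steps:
O = 6 (O = 6*1 = 6)
E(C) = 2*C
z(t) = -2 + t + t² (z(t) = (t² + 1*t) - 2 = (t² + t) - 2 = (t + t²) - 2 = -2 + t + t²)
4*(z(5) + E(O)) = 4*((-2 + 5 + 5²) + 2*6) = 4*((-2 + 5 + 25) + 12) = 4*(28 + 12) = 4*40 = 160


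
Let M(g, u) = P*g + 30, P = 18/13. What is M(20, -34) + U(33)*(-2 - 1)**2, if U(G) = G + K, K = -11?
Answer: 3324/13 ≈ 255.69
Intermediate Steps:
P = 18/13 (P = 18*(1/13) = 18/13 ≈ 1.3846)
M(g, u) = 30 + 18*g/13 (M(g, u) = 18*g/13 + 30 = 30 + 18*g/13)
U(G) = -11 + G (U(G) = G - 11 = -11 + G)
M(20, -34) + U(33)*(-2 - 1)**2 = (30 + (18/13)*20) + (-11 + 33)*(-2 - 1)**2 = (30 + 360/13) + 22*(-3)**2 = 750/13 + 22*9 = 750/13 + 198 = 3324/13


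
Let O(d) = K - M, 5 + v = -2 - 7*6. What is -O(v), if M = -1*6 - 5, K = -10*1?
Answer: -1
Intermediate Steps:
K = -10
M = -11 (M = -6 - 5 = -11)
v = -49 (v = -5 + (-2 - 7*6) = -5 + (-2 - 42) = -5 - 44 = -49)
O(d) = 1 (O(d) = -10 - 1*(-11) = -10 + 11 = 1)
-O(v) = -1*1 = -1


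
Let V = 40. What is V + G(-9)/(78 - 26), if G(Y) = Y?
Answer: 2071/52 ≈ 39.827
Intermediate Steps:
V + G(-9)/(78 - 26) = 40 - 9/(78 - 26) = 40 - 9/52 = 2071/52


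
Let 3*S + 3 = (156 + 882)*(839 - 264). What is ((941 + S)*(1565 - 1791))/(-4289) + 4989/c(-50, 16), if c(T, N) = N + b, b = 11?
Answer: 413708867/38601 ≈ 10718.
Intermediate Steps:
S = 198949 (S = -1 + ((156 + 882)*(839 - 264))/3 = -1 + (1038*575)/3 = -1 + (⅓)*596850 = -1 + 198950 = 198949)
c(T, N) = 11 + N (c(T, N) = N + 11 = 11 + N)
((941 + S)*(1565 - 1791))/(-4289) + 4989/c(-50, 16) = ((941 + 198949)*(1565 - 1791))/(-4289) + 4989/(11 + 16) = (199890*(-226))*(-1/4289) + 4989/27 = -45175140*(-1/4289) + 4989*(1/27) = 45175140/4289 + 1663/9 = 413708867/38601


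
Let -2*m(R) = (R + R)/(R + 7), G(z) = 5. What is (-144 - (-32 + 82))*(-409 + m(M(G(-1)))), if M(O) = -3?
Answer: 158401/2 ≈ 79201.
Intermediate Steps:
m(R) = -R/(7 + R) (m(R) = -(R + R)/(2*(R + 7)) = -2*R/(2*(7 + R)) = -R/(7 + R))
(-144 - (-32 + 82))*(-409 + m(M(G(-1)))) = (-144 - (-32 + 82))*(-409 - 1*(-3)/(7 - 3)) = (-144 - 1*50)*(-409 - 1*(-3)/4) = (-144 - 50)*(-409 - 1*(-3)*¼) = -194*(-409 + ¾) = -194*(-1633/4) = 158401/2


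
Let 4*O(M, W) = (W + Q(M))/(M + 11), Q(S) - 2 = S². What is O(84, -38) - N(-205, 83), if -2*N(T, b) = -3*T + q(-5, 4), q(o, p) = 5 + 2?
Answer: 6260/19 ≈ 329.47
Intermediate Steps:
q(o, p) = 7
Q(S) = 2 + S²
O(M, W) = (2 + W + M²)/(4*(11 + M)) (O(M, W) = ((W + (2 + M²))/(M + 11))/4 = ((2 + W + M²)/(11 + M))/4 = (2 + W + M²)/(4*(11 + M)))
N(T, b) = -7/2 + 3*T/2 (N(T, b) = -(-3*T + 7)/2 = -(7 - 3*T)/2 = -7/2 + 3*T/2)
O(84, -38) - N(-205, 83) = (2 - 38 + 84²)/(4*(11 + 84)) - (-7/2 + (3/2)*(-205)) = (¼)*(2 - 38 + 7056)/95 - (-7/2 - 615/2) = (¼)*(1/95)*7020 - 1*(-311) = 351/19 + 311 = 6260/19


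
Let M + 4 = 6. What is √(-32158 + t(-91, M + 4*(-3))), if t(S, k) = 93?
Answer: 11*I*√265 ≈ 179.07*I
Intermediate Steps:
M = 2 (M = -4 + 6 = 2)
√(-32158 + t(-91, M + 4*(-3))) = √(-32158 + 93) = √(-32065) = 11*I*√265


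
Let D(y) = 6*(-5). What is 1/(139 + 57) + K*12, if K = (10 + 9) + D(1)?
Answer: -25871/196 ≈ -131.99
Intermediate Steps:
D(y) = -30
K = -11 (K = (10 + 9) - 30 = 19 - 30 = -11)
1/(139 + 57) + K*12 = 1/(139 + 57) - 11*12 = 1/196 - 132 = -25871/196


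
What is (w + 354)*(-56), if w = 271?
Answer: -35000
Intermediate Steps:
(w + 354)*(-56) = (271 + 354)*(-56) = 625*(-56) = -35000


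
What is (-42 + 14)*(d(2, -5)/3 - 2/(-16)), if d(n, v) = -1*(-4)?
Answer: -245/6 ≈ -40.833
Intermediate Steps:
d(n, v) = 4
(-42 + 14)*(d(2, -5)/3 - 2/(-16)) = (-42 + 14)*(4/3 - 2/(-16)) = -28*(4*(1/3) - 2*(-1/16)) = -28*(4/3 + 1/8) = -28*35/24 = -245/6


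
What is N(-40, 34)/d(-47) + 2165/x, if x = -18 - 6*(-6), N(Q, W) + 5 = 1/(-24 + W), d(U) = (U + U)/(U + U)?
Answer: 5192/45 ≈ 115.38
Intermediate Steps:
d(U) = 1 (d(U) = (2*U)/((2*U)) = (2*U)*(1/(2*U)) = 1)
N(Q, W) = -5 + 1/(-24 + W)
x = 18 (x = -18 + 36 = 18)
N(-40, 34)/d(-47) + 2165/x = ((121 - 5*34)/(-24 + 34))/1 + 2165/18 = ((121 - 170)/10)*1 + 2165*(1/18) = ((⅒)*(-49))*1 + 2165/18 = -49/10*1 + 2165/18 = -49/10 + 2165/18 = 5192/45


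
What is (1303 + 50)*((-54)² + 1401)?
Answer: 5840901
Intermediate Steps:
(1303 + 50)*((-54)² + 1401) = 1353*(2916 + 1401) = 1353*4317 = 5840901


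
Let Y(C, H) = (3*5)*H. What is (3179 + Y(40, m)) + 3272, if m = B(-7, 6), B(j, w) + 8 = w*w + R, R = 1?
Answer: 6886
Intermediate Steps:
B(j, w) = -7 + w² (B(j, w) = -8 + (w*w + 1) = -8 + (w² + 1) = -8 + (1 + w²) = -7 + w²)
m = 29 (m = -7 + 6² = -7 + 36 = 29)
Y(C, H) = 15*H
(3179 + Y(40, m)) + 3272 = (3179 + 15*29) + 3272 = (3179 + 435) + 3272 = 3614 + 3272 = 6886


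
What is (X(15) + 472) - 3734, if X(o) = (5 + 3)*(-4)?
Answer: -3294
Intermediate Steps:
X(o) = -32 (X(o) = 8*(-4) = -32)
(X(15) + 472) - 3734 = (-32 + 472) - 3734 = 440 - 3734 = -3294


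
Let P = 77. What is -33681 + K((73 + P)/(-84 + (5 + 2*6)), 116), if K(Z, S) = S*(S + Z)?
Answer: -1372475/67 ≈ -20485.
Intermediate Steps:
-33681 + K((73 + P)/(-84 + (5 + 2*6)), 116) = -33681 + 116*(116 + (73 + 77)/(-84 + (5 + 2*6))) = -33681 + 116*(116 + 150/(-84 + (5 + 12))) = -33681 + 116*(116 + 150/(-84 + 17)) = -33681 + 116*(116 + 150/(-67)) = -33681 + 116*(116 + 150*(-1/67)) = -33681 + 116*(116 - 150/67) = -33681 + 116*(7622/67) = -33681 + 884152/67 = -1372475/67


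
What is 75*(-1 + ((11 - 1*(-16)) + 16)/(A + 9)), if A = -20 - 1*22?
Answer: -1900/11 ≈ -172.73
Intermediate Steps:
A = -42 (A = -20 - 22 = -42)
75*(-1 + ((11 - 1*(-16)) + 16)/(A + 9)) = 75*(-1 + ((11 - 1*(-16)) + 16)/(-42 + 9)) = 75*(-1 + ((11 + 16) + 16)/(-33)) = 75*(-1 + (27 + 16)*(-1/33)) = 75*(-1 + 43*(-1/33)) = 75*(-1 - 43/33) = 75*(-76/33) = -1900/11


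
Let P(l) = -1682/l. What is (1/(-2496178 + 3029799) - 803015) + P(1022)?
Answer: -218966844772715/272680331 ≈ -8.0302e+5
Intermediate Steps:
(1/(-2496178 + 3029799) - 803015) + P(1022) = (1/(-2496178 + 3029799) - 803015) - 1682/1022 = (1/533621 - 803015) - 1682*1/1022 = (1/533621 - 803015) - 841/511 = -428505667314/533621 - 841/511 = -218966844772715/272680331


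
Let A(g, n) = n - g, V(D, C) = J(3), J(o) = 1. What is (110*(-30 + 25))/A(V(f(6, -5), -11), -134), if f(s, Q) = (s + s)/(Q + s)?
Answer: 110/27 ≈ 4.0741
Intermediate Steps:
f(s, Q) = 2*s/(Q + s) (f(s, Q) = (2*s)/(Q + s) = 2*s/(Q + s))
V(D, C) = 1
(110*(-30 + 25))/A(V(f(6, -5), -11), -134) = (110*(-30 + 25))/(-134 - 1*1) = (110*(-5))/(-134 - 1) = -550/(-135) = -550*(-1/135) = 110/27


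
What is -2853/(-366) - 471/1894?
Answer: 435933/57767 ≈ 7.5464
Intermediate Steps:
-2853/(-366) - 471/1894 = -2853*(-1/366) - 471*1/1894 = 951/122 - 471/1894 = 435933/57767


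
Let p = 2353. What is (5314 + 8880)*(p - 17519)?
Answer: -215266204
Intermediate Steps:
(5314 + 8880)*(p - 17519) = (5314 + 8880)*(2353 - 17519) = 14194*(-15166) = -215266204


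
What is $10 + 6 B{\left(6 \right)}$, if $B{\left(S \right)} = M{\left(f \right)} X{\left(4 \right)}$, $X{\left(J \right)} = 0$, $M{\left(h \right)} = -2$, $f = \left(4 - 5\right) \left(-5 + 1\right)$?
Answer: $10$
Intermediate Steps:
$f = 4$ ($f = \left(-1\right) \left(-4\right) = 4$)
$B{\left(S \right)} = 0$ ($B{\left(S \right)} = \left(-2\right) 0 = 0$)
$10 + 6 B{\left(6 \right)} = 10 + 6 \cdot 0 = 10 + 0 = 10$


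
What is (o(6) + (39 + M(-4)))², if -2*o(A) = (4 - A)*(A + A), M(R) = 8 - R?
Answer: 3969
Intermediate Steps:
o(A) = -A*(4 - A) (o(A) = -(4 - A)*(A + A)/2 = -(4 - A)*2*A/2 = -A*(4 - A))
(o(6) + (39 + M(-4)))² = (6*(-4 + 6) + (39 + (8 - 1*(-4))))² = (6*2 + (39 + (8 + 4)))² = (12 + (39 + 12))² = (12 + 51)² = 63² = 3969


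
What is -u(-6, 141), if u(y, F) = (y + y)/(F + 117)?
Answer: 2/43 ≈ 0.046512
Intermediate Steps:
u(y, F) = 2*y/(117 + F) (u(y, F) = (2*y)/(117 + F) = 2*y/(117 + F))
-u(-6, 141) = -2*(-6)/(117 + 141) = -2*(-6)/258 = -1*(-2/43) = 2/43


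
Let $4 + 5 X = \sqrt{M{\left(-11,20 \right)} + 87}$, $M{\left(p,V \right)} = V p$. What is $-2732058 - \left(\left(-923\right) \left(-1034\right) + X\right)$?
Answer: $- \frac{18432196}{5} - \frac{i \sqrt{133}}{5} \approx -3.6864 \cdot 10^{6} - 2.3065 i$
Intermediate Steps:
$X = - \frac{4}{5} + \frac{i \sqrt{133}}{5}$ ($X = - \frac{4}{5} + \frac{\sqrt{20 \left(-11\right) + 87}}{5} = - \frac{4}{5} + \frac{\sqrt{-220 + 87}}{5} = - \frac{4}{5} + \frac{\sqrt{-133}}{5} = - \frac{4}{5} + \frac{i \sqrt{133}}{5} \approx -0.8 + 2.3065 i$)
$-2732058 - \left(\left(-923\right) \left(-1034\right) + X\right) = -2732058 - \left(\left(-923\right) \left(-1034\right) - \left(\frac{4}{5} - \frac{i \sqrt{133}}{5}\right)\right) = -2732058 - \left(954382 - \left(\frac{4}{5} - \frac{i \sqrt{133}}{5}\right)\right) = -2732058 - \left(\frac{4771906}{5} + \frac{i \sqrt{133}}{5}\right) = - \frac{18432196}{5} - \frac{i \sqrt{133}}{5}$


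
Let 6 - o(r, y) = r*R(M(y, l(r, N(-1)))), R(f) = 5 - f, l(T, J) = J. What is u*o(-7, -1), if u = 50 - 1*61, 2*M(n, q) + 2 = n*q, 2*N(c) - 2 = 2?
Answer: -605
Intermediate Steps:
N(c) = 2 (N(c) = 1 + (1/2)*2 = 1 + 1 = 2)
M(n, q) = -1 + n*q/2 (M(n, q) = -1 + (n*q)/2 = -1 + n*q/2)
u = -11 (u = 50 - 61 = -11)
o(r, y) = 6 - r*(6 - y) (o(r, y) = 6 - r*(5 - (-1 + (1/2)*y*2)) = 6 - r*(5 - (-1 + y)) = 6 - r*(5 + (1 - y)) = 6 - r*(6 - y))
u*o(-7, -1) = -11*(6 - 7*(-6 - 1)) = -11*(6 - 7*(-7)) = -11*(6 + 49) = -11*55 = -605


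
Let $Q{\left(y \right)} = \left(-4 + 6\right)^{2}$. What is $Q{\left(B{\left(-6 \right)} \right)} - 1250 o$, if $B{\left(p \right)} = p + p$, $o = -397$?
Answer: $496254$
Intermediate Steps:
$B{\left(p \right)} = 2 p$
$Q{\left(y \right)} = 4$ ($Q{\left(y \right)} = 2^{2} = 4$)
$Q{\left(B{\left(-6 \right)} \right)} - 1250 o = 4 - -496250 = 4 + 496250 = 496254$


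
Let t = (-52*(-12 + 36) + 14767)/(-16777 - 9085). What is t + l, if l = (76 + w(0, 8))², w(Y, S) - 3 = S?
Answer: 195735959/25862 ≈ 7568.5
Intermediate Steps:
w(Y, S) = 3 + S
t = -13519/25862 (t = (-52*24 + 14767)/(-25862) = (-1248 + 14767)*(-1/25862) = 13519*(-1/25862) = -13519/25862 ≈ -0.52274)
l = 7569 (l = (76 + (3 + 8))² = (76 + 11)² = 87² = 7569)
t + l = -13519/25862 + 7569 = 195735959/25862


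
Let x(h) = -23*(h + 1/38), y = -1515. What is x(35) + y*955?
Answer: -55009963/38 ≈ -1.4476e+6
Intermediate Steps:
x(h) = -23/38 - 23*h (x(h) = -23*(h + 1/38) = -23*(1/38 + h) = -23/38 - 23*h)
x(35) + y*955 = (-23/38 - 23*35) - 1515*955 = (-23/38 - 805) - 1446825 = -30613/38 - 1446825 = -55009963/38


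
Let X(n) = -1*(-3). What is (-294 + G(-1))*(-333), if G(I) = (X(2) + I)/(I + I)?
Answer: 98235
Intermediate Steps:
X(n) = 3
G(I) = (3 + I)/(2*I) (G(I) = (3 + I)/(I + I) = (3 + I)/((2*I)) = (1/(2*I))*(3 + I) = (3 + I)/(2*I))
(-294 + G(-1))*(-333) = (-294 + (1/2)*(3 - 1)/(-1))*(-333) = (-294 + (1/2)*(-1)*2)*(-333) = (-294 - 1)*(-333) = -295*(-333) = 98235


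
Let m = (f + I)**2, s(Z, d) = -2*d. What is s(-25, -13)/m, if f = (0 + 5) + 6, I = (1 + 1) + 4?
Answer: 26/289 ≈ 0.089965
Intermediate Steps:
I = 6 (I = 2 + 4 = 6)
f = 11 (f = 5 + 6 = 11)
m = 289 (m = (11 + 6)**2 = 17**2 = 289)
s(-25, -13)/m = -2*(-13)/289 = 26*(1/289) = 26/289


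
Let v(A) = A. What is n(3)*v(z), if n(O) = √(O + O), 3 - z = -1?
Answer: 4*√6 ≈ 9.7980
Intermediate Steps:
z = 4 (z = 3 - 1*(-1) = 3 + 1 = 4)
n(O) = √2*√O (n(O) = √(2*O) = √2*√O)
n(3)*v(z) = (√2*√3)*4 = √6*4 = 4*√6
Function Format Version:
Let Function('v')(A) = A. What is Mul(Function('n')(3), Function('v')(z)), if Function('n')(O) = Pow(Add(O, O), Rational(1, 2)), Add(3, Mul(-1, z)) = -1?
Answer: Mul(4, Pow(6, Rational(1, 2))) ≈ 9.7980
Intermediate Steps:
z = 4 (z = Add(3, Mul(-1, -1)) = Add(3, 1) = 4)
Function('n')(O) = Mul(Pow(2, Rational(1, 2)), Pow(O, Rational(1, 2))) (Function('n')(O) = Pow(Mul(2, O), Rational(1, 2)) = Mul(Pow(2, Rational(1, 2)), Pow(O, Rational(1, 2))))
Mul(Function('n')(3), Function('v')(z)) = Mul(Mul(Pow(2, Rational(1, 2)), Pow(3, Rational(1, 2))), 4) = Mul(Pow(6, Rational(1, 2)), 4) = Mul(4, Pow(6, Rational(1, 2)))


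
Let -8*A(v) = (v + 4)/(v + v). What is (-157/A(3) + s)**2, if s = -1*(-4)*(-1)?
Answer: 56370064/49 ≈ 1.1504e+6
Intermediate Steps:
s = -4 (s = 4*(-1) = -4)
A(v) = -(4 + v)/(16*v) (A(v) = -(v + 4)/(8*(v + v)) = -(4 + v)/(8*(2*v)) = -(4 + v)*1/(2*v)/8 = -(4 + v)/(16*v))
(-157/A(3) + s)**2 = (-157*48/(-4 - 1*3) - 4)**2 = (-157*48/(-4 - 3) - 4)**2 = (-157/((1/16)*(1/3)*(-7)) - 4)**2 = (-157/(-7/48) - 4)**2 = (-157*(-48/7) - 4)**2 = (7536/7 - 4)**2 = (7508/7)**2 = 56370064/49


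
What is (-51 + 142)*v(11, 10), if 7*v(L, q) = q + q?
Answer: 260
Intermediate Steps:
v(L, q) = 2*q/7 (v(L, q) = (q + q)/7 = (2*q)/7 = 2*q/7)
(-51 + 142)*v(11, 10) = (-51 + 142)*((2/7)*10) = 91*(20/7) = 260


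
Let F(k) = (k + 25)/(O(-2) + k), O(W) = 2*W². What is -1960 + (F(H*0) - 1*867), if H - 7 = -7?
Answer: -22591/8 ≈ -2823.9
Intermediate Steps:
H = 0 (H = 7 - 7 = 0)
F(k) = (25 + k)/(8 + k) (F(k) = (k + 25)/(2*(-2)² + k) = (25 + k)/(2*4 + k) = (25 + k)/(8 + k))
-1960 + (F(H*0) - 1*867) = -1960 + ((25 + 0*0)/(8 + 0*0) - 1*867) = -1960 + ((25 + 0)/(8 + 0) - 867) = -1960 + (25/8 - 867) = -1960 - 6911/8 = -22591/8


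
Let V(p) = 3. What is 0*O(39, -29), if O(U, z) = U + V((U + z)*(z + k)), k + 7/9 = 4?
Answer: 0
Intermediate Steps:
k = 29/9 (k = -7/9 + 4 = 29/9 ≈ 3.2222)
O(U, z) = 3 + U (O(U, z) = U + 3 = 3 + U)
0*O(39, -29) = 0*(3 + 39) = 0*42 = 0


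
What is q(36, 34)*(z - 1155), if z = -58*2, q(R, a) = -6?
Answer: 7626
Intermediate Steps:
z = -116
q(36, 34)*(z - 1155) = -6*(-116 - 1155) = -6*(-1271) = 7626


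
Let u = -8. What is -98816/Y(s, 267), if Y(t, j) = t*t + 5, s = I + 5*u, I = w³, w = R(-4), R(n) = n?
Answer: -98816/10821 ≈ -9.1319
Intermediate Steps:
w = -4
I = -64 (I = (-4)³ = -64)
s = -104 (s = -64 + 5*(-8) = -64 - 40 = -104)
Y(t, j) = 5 + t² (Y(t, j) = t² + 5 = 5 + t²)
-98816/Y(s, 267) = -98816/(5 + (-104)²) = -98816/(5 + 10816) = -98816/10821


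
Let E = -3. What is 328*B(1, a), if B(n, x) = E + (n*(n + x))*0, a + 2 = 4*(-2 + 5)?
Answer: -984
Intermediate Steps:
a = 10 (a = -2 + 4*(-2 + 5) = -2 + 4*3 = -2 + 12 = 10)
B(n, x) = -3 (B(n, x) = -3 + (n*(n + x))*0 = -3 + 0 = -3)
328*B(1, a) = 328*(-3) = -984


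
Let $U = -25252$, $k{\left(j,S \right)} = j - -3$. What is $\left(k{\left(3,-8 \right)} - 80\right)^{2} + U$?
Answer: $-19776$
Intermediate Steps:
$k{\left(j,S \right)} = 3 + j$ ($k{\left(j,S \right)} = j + 3 = 3 + j$)
$\left(k{\left(3,-8 \right)} - 80\right)^{2} + U = \left(\left(3 + 3\right) - 80\right)^{2} - 25252 = \left(6 - 80\right)^{2} - 25252 = \left(-74\right)^{2} - 25252 = 5476 - 25252 = -19776$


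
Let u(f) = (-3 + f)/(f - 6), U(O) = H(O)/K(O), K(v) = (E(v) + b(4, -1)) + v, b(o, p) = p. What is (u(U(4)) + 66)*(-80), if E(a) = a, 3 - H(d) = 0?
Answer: -69120/13 ≈ -5316.9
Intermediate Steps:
H(d) = 3 (H(d) = 3 - 1*0 = 3 + 0 = 3)
K(v) = -1 + 2*v (K(v) = (v - 1) + v = (-1 + v) + v = -1 + 2*v)
U(O) = 3/(-1 + 2*O)
u(f) = (-3 + f)/(-6 + f)
(u(U(4)) + 66)*(-80) = ((-3 + 3/(-1 + 2*4))/(-6 + 3/(-1 + 2*4)) + 66)*(-80) = ((-3 + 3/(-1 + 8))/(-6 + 3/(-1 + 8)) + 66)*(-80) = ((-3 + 3/7)/(-6 + 3/7) + 66)*(-80) = (-18/7/(-39/7) + 66)*(-80) = (-7/39*(-18/7) + 66)*(-80) = (6/13 + 66)*(-80) = (864/13)*(-80) = -69120/13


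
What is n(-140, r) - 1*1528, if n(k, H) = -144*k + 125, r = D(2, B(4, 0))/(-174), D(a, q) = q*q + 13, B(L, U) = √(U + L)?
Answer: 18757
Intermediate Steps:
B(L, U) = √(L + U)
D(a, q) = 13 + q² (D(a, q) = q² + 13 = 13 + q²)
r = -17/174 (r = (13 + (√(4 + 0))²)/(-174) = (13 + (√4)²)*(-1/174) = (13 + 2²)*(-1/174) = (13 + 4)*(-1/174) = 17*(-1/174) = -17/174 ≈ -0.097701)
n(k, H) = 125 - 144*k
n(-140, r) - 1*1528 = (125 - 144*(-140)) - 1*1528 = (125 + 20160) - 1528 = 20285 - 1528 = 18757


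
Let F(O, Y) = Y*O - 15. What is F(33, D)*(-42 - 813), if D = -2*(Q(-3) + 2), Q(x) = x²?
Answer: 633555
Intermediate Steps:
D = -22 (D = -2*((-3)² + 2) = -2*(9 + 2) = -2*11 = -22)
F(O, Y) = -15 + O*Y (F(O, Y) = O*Y - 15 = -15 + O*Y)
F(33, D)*(-42 - 813) = (-15 + 33*(-22))*(-42 - 813) = (-15 - 726)*(-855) = -741*(-855) = 633555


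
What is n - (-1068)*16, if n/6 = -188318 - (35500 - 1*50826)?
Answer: -1020864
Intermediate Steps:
n = -1037952 (n = 6*(-188318 - (35500 - 1*50826)) = 6*(-188318 - (35500 - 50826)) = 6*(-188318 - 1*(-15326)) = 6*(-188318 + 15326) = 6*(-172992) = -1037952)
n - (-1068)*16 = -1037952 - (-1068)*16 = -1037952 - 1*(-17088) = -1037952 + 17088 = -1020864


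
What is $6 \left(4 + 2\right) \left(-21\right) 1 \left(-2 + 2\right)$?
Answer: $0$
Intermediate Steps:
$6 \left(4 + 2\right) \left(-21\right) 1 \left(-2 + 2\right) = 6 \cdot 6 \left(-21\right) 1 \cdot 0 = 36 \left(-21\right) 0 = \left(-756\right) 0 = 0$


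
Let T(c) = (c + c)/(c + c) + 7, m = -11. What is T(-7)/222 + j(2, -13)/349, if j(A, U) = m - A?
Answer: -47/38739 ≈ -0.0012132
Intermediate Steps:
j(A, U) = -11 - A
T(c) = 8 (T(c) = (2*c)/((2*c)) + 7 = (2*c)*(1/(2*c)) + 7 = 1 + 7 = 8)
T(-7)/222 + j(2, -13)/349 = 8/222 + (-11 - 1*2)/349 = 8*(1/222) + (-11 - 2)*(1/349) = 4/111 - 13*1/349 = 4/111 - 13/349 = -47/38739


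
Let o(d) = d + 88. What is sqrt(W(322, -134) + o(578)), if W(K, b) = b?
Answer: 2*sqrt(133) ≈ 23.065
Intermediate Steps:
o(d) = 88 + d
sqrt(W(322, -134) + o(578)) = sqrt(-134 + (88 + 578)) = sqrt(-134 + 666) = sqrt(532) = 2*sqrt(133)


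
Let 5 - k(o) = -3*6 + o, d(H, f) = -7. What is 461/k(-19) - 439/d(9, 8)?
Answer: 3095/42 ≈ 73.690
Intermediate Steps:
k(o) = 23 - o (k(o) = 5 - (-3*6 + o) = 5 - (-18 + o) = 5 + (18 - o) = 23 - o)
461/k(-19) - 439/d(9, 8) = 461/(23 - 1*(-19)) - 439/(-7) = 461/(23 + 19) - 439*(-⅐) = 461/42 + 439/7 = 3095/42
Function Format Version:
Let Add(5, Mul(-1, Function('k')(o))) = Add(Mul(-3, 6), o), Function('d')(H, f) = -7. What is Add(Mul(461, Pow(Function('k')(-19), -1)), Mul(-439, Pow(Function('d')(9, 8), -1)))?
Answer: Rational(3095, 42) ≈ 73.690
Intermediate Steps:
Function('k')(o) = Add(23, Mul(-1, o)) (Function('k')(o) = Add(5, Mul(-1, Add(Mul(-3, 6), o))) = Add(5, Mul(-1, Add(-18, o))) = Add(5, Add(18, Mul(-1, o))) = Add(23, Mul(-1, o)))
Add(Mul(461, Pow(Function('k')(-19), -1)), Mul(-439, Pow(Function('d')(9, 8), -1))) = Add(Mul(461, Pow(Add(23, Mul(-1, -19)), -1)), Mul(-439, Pow(-7, -1))) = Add(Mul(461, Pow(Add(23, 19), -1)), Mul(-439, Rational(-1, 7))) = Add(Mul(461, Pow(42, -1)), Rational(439, 7)) = Add(Mul(461, Rational(1, 42)), Rational(439, 7)) = Add(Rational(461, 42), Rational(439, 7)) = Rational(3095, 42)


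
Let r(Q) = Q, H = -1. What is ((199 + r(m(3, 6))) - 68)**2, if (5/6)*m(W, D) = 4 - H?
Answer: 18769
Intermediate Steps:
m(W, D) = 6 (m(W, D) = 6*(4 - 1*(-1))/5 = 6*(4 + 1)/5 = (6/5)*5 = 6)
((199 + r(m(3, 6))) - 68)**2 = ((199 + 6) - 68)**2 = (205 - 68)**2 = 137**2 = 18769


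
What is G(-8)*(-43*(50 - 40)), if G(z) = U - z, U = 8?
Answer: -6880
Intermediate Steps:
G(z) = 8 - z
G(-8)*(-43*(50 - 40)) = (8 - 1*(-8))*(-43*(50 - 40)) = (8 + 8)*(-43*10) = 16*(-430) = -6880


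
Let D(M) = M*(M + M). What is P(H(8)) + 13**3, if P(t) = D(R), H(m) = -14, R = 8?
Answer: 2325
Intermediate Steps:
D(M) = 2*M**2 (D(M) = M*(2*M) = 2*M**2)
P(t) = 128 (P(t) = 2*8**2 = 2*64 = 128)
P(H(8)) + 13**3 = 128 + 13**3 = 128 + 2197 = 2325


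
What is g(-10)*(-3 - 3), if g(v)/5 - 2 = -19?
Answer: 510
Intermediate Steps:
g(v) = -85 (g(v) = 10 + 5*(-19) = 10 - 95 = -85)
g(-10)*(-3 - 3) = -85*(-3 - 3) = -85*(-6) = 510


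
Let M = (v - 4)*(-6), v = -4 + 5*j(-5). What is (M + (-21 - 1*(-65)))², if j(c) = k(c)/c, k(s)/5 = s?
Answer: 3364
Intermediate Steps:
k(s) = 5*s
j(c) = 5 (j(c) = (5*c)/c = 5)
v = 21 (v = -4 + 5*5 = -4 + 25 = 21)
M = -102 (M = (21 - 4)*(-6) = 17*(-6) = -102)
(M + (-21 - 1*(-65)))² = (-102 + (-21 - 1*(-65)))² = (-102 + (-21 + 65))² = (-102 + 44)² = (-58)² = 3364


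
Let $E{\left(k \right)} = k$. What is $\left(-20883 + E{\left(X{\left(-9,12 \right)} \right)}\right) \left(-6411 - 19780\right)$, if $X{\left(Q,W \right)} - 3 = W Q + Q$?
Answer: $549932427$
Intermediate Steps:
$X{\left(Q,W \right)} = 3 + Q + Q W$ ($X{\left(Q,W \right)} = 3 + \left(W Q + Q\right) = 3 + \left(Q W + Q\right) = 3 + \left(Q + Q W\right) = 3 + Q + Q W$)
$\left(-20883 + E{\left(X{\left(-9,12 \right)} \right)}\right) \left(-6411 - 19780\right) = \left(-20883 - 114\right) \left(-6411 - 19780\right) = \left(-20883 - 114\right) \left(-26191\right) = \left(-20997\right) \left(-26191\right) = 549932427$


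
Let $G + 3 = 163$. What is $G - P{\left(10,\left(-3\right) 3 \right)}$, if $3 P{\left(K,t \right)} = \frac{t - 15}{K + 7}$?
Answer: $\frac{2728}{17} \approx 160.47$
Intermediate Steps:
$G = 160$ ($G = -3 + 163 = 160$)
$P{\left(K,t \right)} = \frac{-15 + t}{3 \left(7 + K\right)}$ ($P{\left(K,t \right)} = \frac{\left(t - 15\right) \frac{1}{K + 7}}{3} = \frac{\left(-15 + t\right) \frac{1}{7 + K}}{3} = \frac{\frac{1}{7 + K} \left(-15 + t\right)}{3} = \frac{-15 + t}{3 \left(7 + K\right)}$)
$G - P{\left(10,\left(-3\right) 3 \right)} = 160 - \frac{-15 - 9}{3 \left(7 + 10\right)} = 160 - \frac{-15 - 9}{3 \cdot 17} = 160 - \frac{1}{3} \cdot \frac{1}{17} \left(-24\right) = 160 - - \frac{8}{17} = 160 + \frac{8}{17} = \frac{2728}{17}$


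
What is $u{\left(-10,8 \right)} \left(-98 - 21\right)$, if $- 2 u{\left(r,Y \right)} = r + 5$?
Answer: $- \frac{595}{2} \approx -297.5$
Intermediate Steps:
$u{\left(r,Y \right)} = - \frac{5}{2} - \frac{r}{2}$ ($u{\left(r,Y \right)} = - \frac{r + 5}{2} = - \frac{5 + r}{2} = - \frac{5}{2} - \frac{r}{2}$)
$u{\left(-10,8 \right)} \left(-98 - 21\right) = \left(- \frac{5}{2} - -5\right) \left(-98 - 21\right) = \left(- \frac{5}{2} + 5\right) \left(-119\right) = \frac{5}{2} \left(-119\right) = - \frac{595}{2}$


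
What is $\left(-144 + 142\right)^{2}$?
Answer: $4$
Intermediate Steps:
$\left(-144 + 142\right)^{2} = \left(-2\right)^{2} = 4$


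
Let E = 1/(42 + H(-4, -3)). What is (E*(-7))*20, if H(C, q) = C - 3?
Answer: -4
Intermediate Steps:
H(C, q) = -3 + C
E = 1/35 (E = 1/(42 + (-3 - 4)) = 1/(42 - 7) = 1/35 ≈ 0.028571)
(E*(-7))*20 = ((1/35)*(-7))*20 = -1/5*20 = -4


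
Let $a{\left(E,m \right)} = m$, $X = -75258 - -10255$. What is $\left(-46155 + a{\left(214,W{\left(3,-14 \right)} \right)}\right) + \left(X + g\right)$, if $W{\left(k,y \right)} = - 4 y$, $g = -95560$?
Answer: $-206662$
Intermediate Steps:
$X = -65003$ ($X = -75258 + 10255 = -65003$)
$\left(-46155 + a{\left(214,W{\left(3,-14 \right)} \right)}\right) + \left(X + g\right) = \left(-46155 - -56\right) - 160563 = \left(-46155 + 56\right) - 160563 = -46099 - 160563 = -206662$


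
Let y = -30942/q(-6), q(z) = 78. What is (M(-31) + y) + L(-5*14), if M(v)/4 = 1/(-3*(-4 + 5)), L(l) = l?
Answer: -18253/39 ≈ -468.03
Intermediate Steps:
M(v) = -4/3 (M(v) = 4/((-3*(-4 + 5))) = 4/((-3*1)) = 4/(-3) = 4*(-1/3) = -4/3)
y = -5157/13 (y = -30942/78 = -30942*1/78 = -5157/13 ≈ -396.69)
(M(-31) + y) + L(-5*14) = (-4/3 - 5157/13) - 5*14 = -15523/39 - 70 = -18253/39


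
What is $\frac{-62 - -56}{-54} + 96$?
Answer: $\frac{865}{9} \approx 96.111$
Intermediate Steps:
$\frac{-62 - -56}{-54} + 96 = - \frac{-62 + 56}{54} + 96 = \left(- \frac{1}{54}\right) \left(-6\right) + 96 = \frac{1}{9} + 96 = \frac{865}{9}$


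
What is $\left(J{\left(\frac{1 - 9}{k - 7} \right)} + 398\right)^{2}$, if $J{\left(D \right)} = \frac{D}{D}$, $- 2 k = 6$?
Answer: $159201$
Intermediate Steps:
$k = -3$ ($k = \left(- \frac{1}{2}\right) 6 = -3$)
$J{\left(D \right)} = 1$
$\left(J{\left(\frac{1 - 9}{k - 7} \right)} + 398\right)^{2} = \left(1 + 398\right)^{2} = 399^{2} = 159201$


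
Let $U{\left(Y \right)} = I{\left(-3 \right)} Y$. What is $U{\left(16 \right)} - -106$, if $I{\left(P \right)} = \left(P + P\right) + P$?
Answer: $-38$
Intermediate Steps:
$I{\left(P \right)} = 3 P$ ($I{\left(P \right)} = 2 P + P = 3 P$)
$U{\left(Y \right)} = - 9 Y$ ($U{\left(Y \right)} = 3 \left(-3\right) Y = - 9 Y$)
$U{\left(16 \right)} - -106 = \left(-9\right) 16 - -106 = -144 + 106 = -38$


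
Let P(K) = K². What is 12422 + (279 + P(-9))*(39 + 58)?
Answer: 47342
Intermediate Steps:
12422 + (279 + P(-9))*(39 + 58) = 12422 + (279 + (-9)²)*(39 + 58) = 12422 + (279 + 81)*97 = 12422 + 360*97 = 12422 + 34920 = 47342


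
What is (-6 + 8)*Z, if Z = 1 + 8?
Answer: 18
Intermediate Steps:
Z = 9
(-6 + 8)*Z = (-6 + 8)*9 = 2*9 = 18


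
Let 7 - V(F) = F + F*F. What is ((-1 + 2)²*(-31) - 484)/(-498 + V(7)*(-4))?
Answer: 515/302 ≈ 1.7053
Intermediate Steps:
V(F) = 7 - F - F² (V(F) = 7 - (F + F*F) = 7 - (F + F²) = 7 + (-F - F²) = 7 - F - F²)
((-1 + 2)²*(-31) - 484)/(-498 + V(7)*(-4)) = ((-1 + 2)²*(-31) - 484)/(-498 + (7 - 1*7 - 1*7²)*(-4)) = (1²*(-31) - 484)/(-498 + (7 - 7 - 1*49)*(-4)) = (1*(-31) - 484)/(-498 + (7 - 7 - 49)*(-4)) = (-31 - 484)/(-498 - 49*(-4)) = -515/(-498 + 196) = -515/(-302) = -515*(-1/302) = 515/302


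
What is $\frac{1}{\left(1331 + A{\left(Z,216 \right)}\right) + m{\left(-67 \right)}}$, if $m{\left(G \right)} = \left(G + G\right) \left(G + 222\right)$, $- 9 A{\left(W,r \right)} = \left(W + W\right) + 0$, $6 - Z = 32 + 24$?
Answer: $- \frac{9}{174851} \approx -5.1472 \cdot 10^{-5}$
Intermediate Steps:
$Z = -50$ ($Z = 6 - \left(32 + 24\right) = 6 - 56 = -50$)
$A{\left(W,r \right)} = - \frac{2 W}{9}$ ($A{\left(W,r \right)} = - \frac{\left(W + W\right) + 0}{9} = - \frac{2 W + 0}{9} = - \frac{2 W}{9}$)
$m{\left(G \right)} = 2 G \left(222 + G\right)$
$\frac{1}{\left(1331 + A{\left(Z,216 \right)}\right) + m{\left(-67 \right)}} = \frac{1}{\left(1331 - - \frac{100}{9}\right) + 2 \left(-67\right) \left(222 - 67\right)} = \frac{1}{\left(1331 + \frac{100}{9}\right) + 2 \left(-67\right) 155} = \frac{1}{\frac{12079}{9} - 20770} = \frac{1}{- \frac{174851}{9}} = - \frac{9}{174851}$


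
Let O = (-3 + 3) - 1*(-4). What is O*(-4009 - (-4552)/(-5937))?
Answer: -95223940/5937 ≈ -16039.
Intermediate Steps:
O = 4 (O = 0 + 4 = 4)
O*(-4009 - (-4552)/(-5937)) = 4*(-4009 - (-4552)/(-5937)) = 4*(-4009 - (-4552)*(-1)/5937) = 4*(-4009 - 1*4552/5937) = 4*(-4009 - 4552/5937) = 4*(-23805985/5937) = -95223940/5937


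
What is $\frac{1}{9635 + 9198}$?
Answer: $\frac{1}{18833} \approx 5.3098 \cdot 10^{-5}$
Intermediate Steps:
$\frac{1}{9635 + 9198} = \frac{1}{18833}$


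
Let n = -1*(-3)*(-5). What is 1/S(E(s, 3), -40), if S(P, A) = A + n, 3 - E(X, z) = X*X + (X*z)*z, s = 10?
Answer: -1/55 ≈ -0.018182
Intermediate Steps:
n = -15 (n = 3*(-5) = -15)
E(X, z) = 3 - X² - X*z² (E(X, z) = 3 - (X*X + (X*z)*z) = 3 - (X² + X*z²) = 3 + (-X² - X*z²) = 3 - X² - X*z²)
S(P, A) = -15 + A (S(P, A) = A - 15 = -15 + A)
1/S(E(s, 3), -40) = 1/(-15 - 40) = 1/(-55) = -1/55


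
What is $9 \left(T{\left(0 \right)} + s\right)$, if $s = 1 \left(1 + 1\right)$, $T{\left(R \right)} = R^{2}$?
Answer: $18$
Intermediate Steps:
$s = 2$ ($s = 1 \cdot 2 = 2$)
$9 \left(T{\left(0 \right)} + s\right) = 9 \left(0^{2} + 2\right) = 9 \left(0 + 2\right) = 9 \cdot 2 = 18$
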